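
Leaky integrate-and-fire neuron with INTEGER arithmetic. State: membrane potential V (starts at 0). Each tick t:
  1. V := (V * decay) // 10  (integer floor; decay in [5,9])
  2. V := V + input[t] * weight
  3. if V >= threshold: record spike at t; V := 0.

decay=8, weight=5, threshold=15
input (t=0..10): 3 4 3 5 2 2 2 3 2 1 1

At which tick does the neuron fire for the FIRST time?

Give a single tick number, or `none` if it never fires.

t=0: input=3 -> V=0 FIRE
t=1: input=4 -> V=0 FIRE
t=2: input=3 -> V=0 FIRE
t=3: input=5 -> V=0 FIRE
t=4: input=2 -> V=10
t=5: input=2 -> V=0 FIRE
t=6: input=2 -> V=10
t=7: input=3 -> V=0 FIRE
t=8: input=2 -> V=10
t=9: input=1 -> V=13
t=10: input=1 -> V=0 FIRE

Answer: 0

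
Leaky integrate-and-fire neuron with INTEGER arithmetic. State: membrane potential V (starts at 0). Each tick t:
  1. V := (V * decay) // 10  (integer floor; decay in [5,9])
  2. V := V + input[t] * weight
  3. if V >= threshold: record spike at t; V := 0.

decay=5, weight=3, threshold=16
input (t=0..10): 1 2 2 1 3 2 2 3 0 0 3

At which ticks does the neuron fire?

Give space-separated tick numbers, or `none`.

t=0: input=1 -> V=3
t=1: input=2 -> V=7
t=2: input=2 -> V=9
t=3: input=1 -> V=7
t=4: input=3 -> V=12
t=5: input=2 -> V=12
t=6: input=2 -> V=12
t=7: input=3 -> V=15
t=8: input=0 -> V=7
t=9: input=0 -> V=3
t=10: input=3 -> V=10

Answer: none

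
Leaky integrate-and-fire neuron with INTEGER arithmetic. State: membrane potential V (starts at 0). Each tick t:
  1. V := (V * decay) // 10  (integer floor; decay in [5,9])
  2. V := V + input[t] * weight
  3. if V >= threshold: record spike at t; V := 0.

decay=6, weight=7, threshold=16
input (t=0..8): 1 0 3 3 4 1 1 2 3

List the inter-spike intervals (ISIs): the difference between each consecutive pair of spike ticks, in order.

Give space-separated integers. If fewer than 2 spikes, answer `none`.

t=0: input=1 -> V=7
t=1: input=0 -> V=4
t=2: input=3 -> V=0 FIRE
t=3: input=3 -> V=0 FIRE
t=4: input=4 -> V=0 FIRE
t=5: input=1 -> V=7
t=6: input=1 -> V=11
t=7: input=2 -> V=0 FIRE
t=8: input=3 -> V=0 FIRE

Answer: 1 1 3 1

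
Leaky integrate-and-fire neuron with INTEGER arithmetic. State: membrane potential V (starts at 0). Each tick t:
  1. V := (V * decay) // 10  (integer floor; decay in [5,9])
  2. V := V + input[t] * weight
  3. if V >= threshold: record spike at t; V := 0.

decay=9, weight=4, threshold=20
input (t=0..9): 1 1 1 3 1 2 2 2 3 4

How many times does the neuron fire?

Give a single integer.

Answer: 3

Derivation:
t=0: input=1 -> V=4
t=1: input=1 -> V=7
t=2: input=1 -> V=10
t=3: input=3 -> V=0 FIRE
t=4: input=1 -> V=4
t=5: input=2 -> V=11
t=6: input=2 -> V=17
t=7: input=2 -> V=0 FIRE
t=8: input=3 -> V=12
t=9: input=4 -> V=0 FIRE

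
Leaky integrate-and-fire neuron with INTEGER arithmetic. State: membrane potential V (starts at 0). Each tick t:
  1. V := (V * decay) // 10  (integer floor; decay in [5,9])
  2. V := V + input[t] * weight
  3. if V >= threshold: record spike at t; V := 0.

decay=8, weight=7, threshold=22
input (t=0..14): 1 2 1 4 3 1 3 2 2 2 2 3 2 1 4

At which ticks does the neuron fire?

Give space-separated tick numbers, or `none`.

t=0: input=1 -> V=7
t=1: input=2 -> V=19
t=2: input=1 -> V=0 FIRE
t=3: input=4 -> V=0 FIRE
t=4: input=3 -> V=21
t=5: input=1 -> V=0 FIRE
t=6: input=3 -> V=21
t=7: input=2 -> V=0 FIRE
t=8: input=2 -> V=14
t=9: input=2 -> V=0 FIRE
t=10: input=2 -> V=14
t=11: input=3 -> V=0 FIRE
t=12: input=2 -> V=14
t=13: input=1 -> V=18
t=14: input=4 -> V=0 FIRE

Answer: 2 3 5 7 9 11 14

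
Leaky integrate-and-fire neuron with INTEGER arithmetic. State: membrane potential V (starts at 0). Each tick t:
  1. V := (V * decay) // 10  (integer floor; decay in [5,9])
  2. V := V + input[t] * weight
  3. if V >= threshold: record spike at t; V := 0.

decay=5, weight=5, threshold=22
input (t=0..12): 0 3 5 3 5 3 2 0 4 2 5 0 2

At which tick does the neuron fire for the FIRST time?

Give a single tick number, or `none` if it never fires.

t=0: input=0 -> V=0
t=1: input=3 -> V=15
t=2: input=5 -> V=0 FIRE
t=3: input=3 -> V=15
t=4: input=5 -> V=0 FIRE
t=5: input=3 -> V=15
t=6: input=2 -> V=17
t=7: input=0 -> V=8
t=8: input=4 -> V=0 FIRE
t=9: input=2 -> V=10
t=10: input=5 -> V=0 FIRE
t=11: input=0 -> V=0
t=12: input=2 -> V=10

Answer: 2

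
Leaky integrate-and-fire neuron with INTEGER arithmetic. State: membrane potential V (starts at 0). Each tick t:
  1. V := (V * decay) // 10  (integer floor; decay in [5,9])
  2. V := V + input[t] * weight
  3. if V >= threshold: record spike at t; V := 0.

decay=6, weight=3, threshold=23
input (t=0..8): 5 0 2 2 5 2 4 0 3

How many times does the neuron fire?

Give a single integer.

Answer: 1

Derivation:
t=0: input=5 -> V=15
t=1: input=0 -> V=9
t=2: input=2 -> V=11
t=3: input=2 -> V=12
t=4: input=5 -> V=22
t=5: input=2 -> V=19
t=6: input=4 -> V=0 FIRE
t=7: input=0 -> V=0
t=8: input=3 -> V=9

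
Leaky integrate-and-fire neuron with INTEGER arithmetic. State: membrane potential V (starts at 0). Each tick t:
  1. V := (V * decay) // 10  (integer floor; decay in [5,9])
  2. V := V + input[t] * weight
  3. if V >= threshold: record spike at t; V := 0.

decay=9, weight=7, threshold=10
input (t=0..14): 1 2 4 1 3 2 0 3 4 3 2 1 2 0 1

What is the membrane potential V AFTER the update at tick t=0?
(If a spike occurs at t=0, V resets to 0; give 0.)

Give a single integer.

Answer: 7

Derivation:
t=0: input=1 -> V=7
t=1: input=2 -> V=0 FIRE
t=2: input=4 -> V=0 FIRE
t=3: input=1 -> V=7
t=4: input=3 -> V=0 FIRE
t=5: input=2 -> V=0 FIRE
t=6: input=0 -> V=0
t=7: input=3 -> V=0 FIRE
t=8: input=4 -> V=0 FIRE
t=9: input=3 -> V=0 FIRE
t=10: input=2 -> V=0 FIRE
t=11: input=1 -> V=7
t=12: input=2 -> V=0 FIRE
t=13: input=0 -> V=0
t=14: input=1 -> V=7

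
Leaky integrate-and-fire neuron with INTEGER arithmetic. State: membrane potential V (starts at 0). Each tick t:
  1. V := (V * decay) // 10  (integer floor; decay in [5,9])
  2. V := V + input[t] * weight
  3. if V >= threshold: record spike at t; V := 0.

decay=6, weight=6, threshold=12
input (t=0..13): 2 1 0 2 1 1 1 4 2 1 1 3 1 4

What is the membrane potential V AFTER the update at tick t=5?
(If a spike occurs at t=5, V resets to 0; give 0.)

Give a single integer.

Answer: 9

Derivation:
t=0: input=2 -> V=0 FIRE
t=1: input=1 -> V=6
t=2: input=0 -> V=3
t=3: input=2 -> V=0 FIRE
t=4: input=1 -> V=6
t=5: input=1 -> V=9
t=6: input=1 -> V=11
t=7: input=4 -> V=0 FIRE
t=8: input=2 -> V=0 FIRE
t=9: input=1 -> V=6
t=10: input=1 -> V=9
t=11: input=3 -> V=0 FIRE
t=12: input=1 -> V=6
t=13: input=4 -> V=0 FIRE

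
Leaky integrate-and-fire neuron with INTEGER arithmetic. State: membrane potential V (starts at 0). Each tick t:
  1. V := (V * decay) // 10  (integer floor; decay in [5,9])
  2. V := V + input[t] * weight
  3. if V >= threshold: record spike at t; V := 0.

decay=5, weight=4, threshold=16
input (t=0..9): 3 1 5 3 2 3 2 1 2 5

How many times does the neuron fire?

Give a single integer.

t=0: input=3 -> V=12
t=1: input=1 -> V=10
t=2: input=5 -> V=0 FIRE
t=3: input=3 -> V=12
t=4: input=2 -> V=14
t=5: input=3 -> V=0 FIRE
t=6: input=2 -> V=8
t=7: input=1 -> V=8
t=8: input=2 -> V=12
t=9: input=5 -> V=0 FIRE

Answer: 3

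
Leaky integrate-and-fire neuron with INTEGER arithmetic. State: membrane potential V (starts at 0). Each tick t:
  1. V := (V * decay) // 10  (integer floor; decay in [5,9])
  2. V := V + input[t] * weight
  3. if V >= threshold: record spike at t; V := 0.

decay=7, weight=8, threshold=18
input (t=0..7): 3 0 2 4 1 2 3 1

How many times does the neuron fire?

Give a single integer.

Answer: 4

Derivation:
t=0: input=3 -> V=0 FIRE
t=1: input=0 -> V=0
t=2: input=2 -> V=16
t=3: input=4 -> V=0 FIRE
t=4: input=1 -> V=8
t=5: input=2 -> V=0 FIRE
t=6: input=3 -> V=0 FIRE
t=7: input=1 -> V=8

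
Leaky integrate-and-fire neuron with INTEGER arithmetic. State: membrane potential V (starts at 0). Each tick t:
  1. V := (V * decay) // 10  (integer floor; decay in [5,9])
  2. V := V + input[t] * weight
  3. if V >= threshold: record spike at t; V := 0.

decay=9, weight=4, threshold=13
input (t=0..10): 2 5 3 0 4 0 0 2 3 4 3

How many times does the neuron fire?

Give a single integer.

t=0: input=2 -> V=8
t=1: input=5 -> V=0 FIRE
t=2: input=3 -> V=12
t=3: input=0 -> V=10
t=4: input=4 -> V=0 FIRE
t=5: input=0 -> V=0
t=6: input=0 -> V=0
t=7: input=2 -> V=8
t=8: input=3 -> V=0 FIRE
t=9: input=4 -> V=0 FIRE
t=10: input=3 -> V=12

Answer: 4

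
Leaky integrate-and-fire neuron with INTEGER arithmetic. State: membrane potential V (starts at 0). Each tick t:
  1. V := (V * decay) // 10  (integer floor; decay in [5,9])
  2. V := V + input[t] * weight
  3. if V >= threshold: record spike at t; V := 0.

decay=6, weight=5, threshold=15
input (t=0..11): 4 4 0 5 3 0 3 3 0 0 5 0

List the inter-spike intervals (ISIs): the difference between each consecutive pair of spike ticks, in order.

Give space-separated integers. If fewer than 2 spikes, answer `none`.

t=0: input=4 -> V=0 FIRE
t=1: input=4 -> V=0 FIRE
t=2: input=0 -> V=0
t=3: input=5 -> V=0 FIRE
t=4: input=3 -> V=0 FIRE
t=5: input=0 -> V=0
t=6: input=3 -> V=0 FIRE
t=7: input=3 -> V=0 FIRE
t=8: input=0 -> V=0
t=9: input=0 -> V=0
t=10: input=5 -> V=0 FIRE
t=11: input=0 -> V=0

Answer: 1 2 1 2 1 3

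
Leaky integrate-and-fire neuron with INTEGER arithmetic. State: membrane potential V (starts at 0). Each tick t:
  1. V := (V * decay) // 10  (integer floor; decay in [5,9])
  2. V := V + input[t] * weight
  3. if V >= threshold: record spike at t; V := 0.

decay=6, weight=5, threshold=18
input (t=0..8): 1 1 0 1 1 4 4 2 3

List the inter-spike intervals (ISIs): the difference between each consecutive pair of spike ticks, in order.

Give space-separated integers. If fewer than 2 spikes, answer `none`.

t=0: input=1 -> V=5
t=1: input=1 -> V=8
t=2: input=0 -> V=4
t=3: input=1 -> V=7
t=4: input=1 -> V=9
t=5: input=4 -> V=0 FIRE
t=6: input=4 -> V=0 FIRE
t=7: input=2 -> V=10
t=8: input=3 -> V=0 FIRE

Answer: 1 2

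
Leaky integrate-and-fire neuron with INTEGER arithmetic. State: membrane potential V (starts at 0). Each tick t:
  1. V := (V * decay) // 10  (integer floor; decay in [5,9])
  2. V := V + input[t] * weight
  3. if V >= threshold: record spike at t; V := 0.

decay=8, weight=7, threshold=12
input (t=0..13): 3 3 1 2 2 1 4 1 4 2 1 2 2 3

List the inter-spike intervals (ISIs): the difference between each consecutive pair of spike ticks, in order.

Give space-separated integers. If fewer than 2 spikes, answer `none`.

t=0: input=3 -> V=0 FIRE
t=1: input=3 -> V=0 FIRE
t=2: input=1 -> V=7
t=3: input=2 -> V=0 FIRE
t=4: input=2 -> V=0 FIRE
t=5: input=1 -> V=7
t=6: input=4 -> V=0 FIRE
t=7: input=1 -> V=7
t=8: input=4 -> V=0 FIRE
t=9: input=2 -> V=0 FIRE
t=10: input=1 -> V=7
t=11: input=2 -> V=0 FIRE
t=12: input=2 -> V=0 FIRE
t=13: input=3 -> V=0 FIRE

Answer: 1 2 1 2 2 1 2 1 1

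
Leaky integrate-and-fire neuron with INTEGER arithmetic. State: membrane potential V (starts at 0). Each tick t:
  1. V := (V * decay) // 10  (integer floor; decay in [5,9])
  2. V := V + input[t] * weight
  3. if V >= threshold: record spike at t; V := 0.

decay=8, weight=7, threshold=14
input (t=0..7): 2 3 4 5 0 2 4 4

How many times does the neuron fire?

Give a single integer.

t=0: input=2 -> V=0 FIRE
t=1: input=3 -> V=0 FIRE
t=2: input=4 -> V=0 FIRE
t=3: input=5 -> V=0 FIRE
t=4: input=0 -> V=0
t=5: input=2 -> V=0 FIRE
t=6: input=4 -> V=0 FIRE
t=7: input=4 -> V=0 FIRE

Answer: 7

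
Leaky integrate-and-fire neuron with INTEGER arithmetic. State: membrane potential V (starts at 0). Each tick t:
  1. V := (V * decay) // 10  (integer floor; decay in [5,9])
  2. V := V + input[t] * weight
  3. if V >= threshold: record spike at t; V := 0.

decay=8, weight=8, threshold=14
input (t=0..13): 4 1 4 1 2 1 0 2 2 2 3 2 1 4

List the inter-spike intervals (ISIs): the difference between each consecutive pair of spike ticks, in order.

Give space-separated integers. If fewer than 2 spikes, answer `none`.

Answer: 2 2 3 1 1 1 1 2

Derivation:
t=0: input=4 -> V=0 FIRE
t=1: input=1 -> V=8
t=2: input=4 -> V=0 FIRE
t=3: input=1 -> V=8
t=4: input=2 -> V=0 FIRE
t=5: input=1 -> V=8
t=6: input=0 -> V=6
t=7: input=2 -> V=0 FIRE
t=8: input=2 -> V=0 FIRE
t=9: input=2 -> V=0 FIRE
t=10: input=3 -> V=0 FIRE
t=11: input=2 -> V=0 FIRE
t=12: input=1 -> V=8
t=13: input=4 -> V=0 FIRE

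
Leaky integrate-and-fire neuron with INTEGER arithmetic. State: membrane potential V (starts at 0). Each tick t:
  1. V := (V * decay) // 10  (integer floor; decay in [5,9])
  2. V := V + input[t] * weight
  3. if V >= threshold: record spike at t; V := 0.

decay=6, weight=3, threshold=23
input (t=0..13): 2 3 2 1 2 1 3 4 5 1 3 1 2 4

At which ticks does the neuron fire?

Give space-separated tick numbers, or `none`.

Answer: 8

Derivation:
t=0: input=2 -> V=6
t=1: input=3 -> V=12
t=2: input=2 -> V=13
t=3: input=1 -> V=10
t=4: input=2 -> V=12
t=5: input=1 -> V=10
t=6: input=3 -> V=15
t=7: input=4 -> V=21
t=8: input=5 -> V=0 FIRE
t=9: input=1 -> V=3
t=10: input=3 -> V=10
t=11: input=1 -> V=9
t=12: input=2 -> V=11
t=13: input=4 -> V=18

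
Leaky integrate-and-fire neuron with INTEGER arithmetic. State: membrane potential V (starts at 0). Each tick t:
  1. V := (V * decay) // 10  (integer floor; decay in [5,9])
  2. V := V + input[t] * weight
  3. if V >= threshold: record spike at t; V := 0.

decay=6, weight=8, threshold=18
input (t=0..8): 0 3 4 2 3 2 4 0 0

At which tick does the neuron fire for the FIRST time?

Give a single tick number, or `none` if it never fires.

Answer: 1

Derivation:
t=0: input=0 -> V=0
t=1: input=3 -> V=0 FIRE
t=2: input=4 -> V=0 FIRE
t=3: input=2 -> V=16
t=4: input=3 -> V=0 FIRE
t=5: input=2 -> V=16
t=6: input=4 -> V=0 FIRE
t=7: input=0 -> V=0
t=8: input=0 -> V=0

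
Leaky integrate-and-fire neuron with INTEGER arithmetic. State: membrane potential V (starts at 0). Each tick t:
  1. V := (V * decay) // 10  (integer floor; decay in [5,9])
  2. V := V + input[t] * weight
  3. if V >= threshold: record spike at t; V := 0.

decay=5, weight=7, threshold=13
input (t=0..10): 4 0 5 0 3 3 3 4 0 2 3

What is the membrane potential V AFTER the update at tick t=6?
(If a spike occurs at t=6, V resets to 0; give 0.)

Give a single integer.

Answer: 0

Derivation:
t=0: input=4 -> V=0 FIRE
t=1: input=0 -> V=0
t=2: input=5 -> V=0 FIRE
t=3: input=0 -> V=0
t=4: input=3 -> V=0 FIRE
t=5: input=3 -> V=0 FIRE
t=6: input=3 -> V=0 FIRE
t=7: input=4 -> V=0 FIRE
t=8: input=0 -> V=0
t=9: input=2 -> V=0 FIRE
t=10: input=3 -> V=0 FIRE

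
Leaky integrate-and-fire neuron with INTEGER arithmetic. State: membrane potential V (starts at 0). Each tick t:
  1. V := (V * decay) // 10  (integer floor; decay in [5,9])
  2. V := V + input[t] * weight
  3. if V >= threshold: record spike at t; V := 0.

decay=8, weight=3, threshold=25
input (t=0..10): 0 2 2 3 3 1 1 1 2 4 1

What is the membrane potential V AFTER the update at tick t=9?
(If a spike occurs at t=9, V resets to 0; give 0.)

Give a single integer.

t=0: input=0 -> V=0
t=1: input=2 -> V=6
t=2: input=2 -> V=10
t=3: input=3 -> V=17
t=4: input=3 -> V=22
t=5: input=1 -> V=20
t=6: input=1 -> V=19
t=7: input=1 -> V=18
t=8: input=2 -> V=20
t=9: input=4 -> V=0 FIRE
t=10: input=1 -> V=3

Answer: 0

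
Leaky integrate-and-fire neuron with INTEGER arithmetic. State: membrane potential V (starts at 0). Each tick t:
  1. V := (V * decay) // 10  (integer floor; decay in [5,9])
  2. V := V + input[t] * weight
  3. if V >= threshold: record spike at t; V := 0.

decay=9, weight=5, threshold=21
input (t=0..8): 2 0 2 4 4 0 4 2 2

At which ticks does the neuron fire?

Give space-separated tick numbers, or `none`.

t=0: input=2 -> V=10
t=1: input=0 -> V=9
t=2: input=2 -> V=18
t=3: input=4 -> V=0 FIRE
t=4: input=4 -> V=20
t=5: input=0 -> V=18
t=6: input=4 -> V=0 FIRE
t=7: input=2 -> V=10
t=8: input=2 -> V=19

Answer: 3 6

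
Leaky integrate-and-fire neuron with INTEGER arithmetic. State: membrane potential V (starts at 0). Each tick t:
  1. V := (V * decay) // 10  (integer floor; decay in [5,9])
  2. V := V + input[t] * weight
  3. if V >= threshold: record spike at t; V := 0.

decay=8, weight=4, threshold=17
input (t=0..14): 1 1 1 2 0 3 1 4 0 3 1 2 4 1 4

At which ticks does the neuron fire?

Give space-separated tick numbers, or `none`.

t=0: input=1 -> V=4
t=1: input=1 -> V=7
t=2: input=1 -> V=9
t=3: input=2 -> V=15
t=4: input=0 -> V=12
t=5: input=3 -> V=0 FIRE
t=6: input=1 -> V=4
t=7: input=4 -> V=0 FIRE
t=8: input=0 -> V=0
t=9: input=3 -> V=12
t=10: input=1 -> V=13
t=11: input=2 -> V=0 FIRE
t=12: input=4 -> V=16
t=13: input=1 -> V=16
t=14: input=4 -> V=0 FIRE

Answer: 5 7 11 14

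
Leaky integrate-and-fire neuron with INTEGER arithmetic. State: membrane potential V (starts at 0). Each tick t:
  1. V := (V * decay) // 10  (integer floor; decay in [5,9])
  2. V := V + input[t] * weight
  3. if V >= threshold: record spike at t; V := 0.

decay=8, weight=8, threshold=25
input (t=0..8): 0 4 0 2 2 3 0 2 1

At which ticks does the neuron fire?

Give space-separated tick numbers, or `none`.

Answer: 1 4 7

Derivation:
t=0: input=0 -> V=0
t=1: input=4 -> V=0 FIRE
t=2: input=0 -> V=0
t=3: input=2 -> V=16
t=4: input=2 -> V=0 FIRE
t=5: input=3 -> V=24
t=6: input=0 -> V=19
t=7: input=2 -> V=0 FIRE
t=8: input=1 -> V=8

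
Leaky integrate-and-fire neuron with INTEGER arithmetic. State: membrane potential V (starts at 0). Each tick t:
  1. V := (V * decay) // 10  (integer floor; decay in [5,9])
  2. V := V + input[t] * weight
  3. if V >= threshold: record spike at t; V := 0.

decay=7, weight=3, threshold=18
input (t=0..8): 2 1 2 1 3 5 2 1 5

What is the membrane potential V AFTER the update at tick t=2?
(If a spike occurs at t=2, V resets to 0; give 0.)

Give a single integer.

Answer: 10

Derivation:
t=0: input=2 -> V=6
t=1: input=1 -> V=7
t=2: input=2 -> V=10
t=3: input=1 -> V=10
t=4: input=3 -> V=16
t=5: input=5 -> V=0 FIRE
t=6: input=2 -> V=6
t=7: input=1 -> V=7
t=8: input=5 -> V=0 FIRE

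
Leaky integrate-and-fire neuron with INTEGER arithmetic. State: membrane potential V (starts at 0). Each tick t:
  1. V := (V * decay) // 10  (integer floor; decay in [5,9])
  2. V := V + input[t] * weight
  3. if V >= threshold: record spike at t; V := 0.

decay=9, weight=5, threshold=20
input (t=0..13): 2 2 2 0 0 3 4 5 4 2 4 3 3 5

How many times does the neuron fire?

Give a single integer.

Answer: 7

Derivation:
t=0: input=2 -> V=10
t=1: input=2 -> V=19
t=2: input=2 -> V=0 FIRE
t=3: input=0 -> V=0
t=4: input=0 -> V=0
t=5: input=3 -> V=15
t=6: input=4 -> V=0 FIRE
t=7: input=5 -> V=0 FIRE
t=8: input=4 -> V=0 FIRE
t=9: input=2 -> V=10
t=10: input=4 -> V=0 FIRE
t=11: input=3 -> V=15
t=12: input=3 -> V=0 FIRE
t=13: input=5 -> V=0 FIRE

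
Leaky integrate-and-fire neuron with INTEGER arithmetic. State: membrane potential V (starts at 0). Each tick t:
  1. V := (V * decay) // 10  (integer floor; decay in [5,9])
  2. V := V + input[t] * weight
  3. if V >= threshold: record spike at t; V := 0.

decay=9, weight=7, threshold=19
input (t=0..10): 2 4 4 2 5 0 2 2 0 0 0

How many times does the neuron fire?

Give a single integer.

t=0: input=2 -> V=14
t=1: input=4 -> V=0 FIRE
t=2: input=4 -> V=0 FIRE
t=3: input=2 -> V=14
t=4: input=5 -> V=0 FIRE
t=5: input=0 -> V=0
t=6: input=2 -> V=14
t=7: input=2 -> V=0 FIRE
t=8: input=0 -> V=0
t=9: input=0 -> V=0
t=10: input=0 -> V=0

Answer: 4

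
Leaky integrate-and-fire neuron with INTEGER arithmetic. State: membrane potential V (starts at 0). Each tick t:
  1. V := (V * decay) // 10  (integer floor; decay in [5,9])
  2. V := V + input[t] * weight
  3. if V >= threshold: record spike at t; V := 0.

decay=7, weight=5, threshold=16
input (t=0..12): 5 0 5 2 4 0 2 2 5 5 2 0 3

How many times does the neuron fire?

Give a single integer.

t=0: input=5 -> V=0 FIRE
t=1: input=0 -> V=0
t=2: input=5 -> V=0 FIRE
t=3: input=2 -> V=10
t=4: input=4 -> V=0 FIRE
t=5: input=0 -> V=0
t=6: input=2 -> V=10
t=7: input=2 -> V=0 FIRE
t=8: input=5 -> V=0 FIRE
t=9: input=5 -> V=0 FIRE
t=10: input=2 -> V=10
t=11: input=0 -> V=7
t=12: input=3 -> V=0 FIRE

Answer: 7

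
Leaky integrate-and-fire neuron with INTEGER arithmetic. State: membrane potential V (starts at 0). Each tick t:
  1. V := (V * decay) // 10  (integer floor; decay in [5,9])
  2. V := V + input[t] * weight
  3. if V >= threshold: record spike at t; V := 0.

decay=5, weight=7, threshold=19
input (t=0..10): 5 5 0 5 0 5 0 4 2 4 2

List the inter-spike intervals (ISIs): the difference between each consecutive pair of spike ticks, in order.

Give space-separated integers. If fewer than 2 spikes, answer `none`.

Answer: 1 2 2 2 2

Derivation:
t=0: input=5 -> V=0 FIRE
t=1: input=5 -> V=0 FIRE
t=2: input=0 -> V=0
t=3: input=5 -> V=0 FIRE
t=4: input=0 -> V=0
t=5: input=5 -> V=0 FIRE
t=6: input=0 -> V=0
t=7: input=4 -> V=0 FIRE
t=8: input=2 -> V=14
t=9: input=4 -> V=0 FIRE
t=10: input=2 -> V=14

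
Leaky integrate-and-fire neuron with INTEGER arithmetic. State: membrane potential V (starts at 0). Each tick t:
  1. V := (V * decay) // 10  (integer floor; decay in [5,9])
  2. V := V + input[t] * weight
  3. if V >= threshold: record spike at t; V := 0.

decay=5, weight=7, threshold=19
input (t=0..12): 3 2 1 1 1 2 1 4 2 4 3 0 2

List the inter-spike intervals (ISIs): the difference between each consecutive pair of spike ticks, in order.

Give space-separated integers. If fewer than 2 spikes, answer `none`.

Answer: 5 2 2 1

Derivation:
t=0: input=3 -> V=0 FIRE
t=1: input=2 -> V=14
t=2: input=1 -> V=14
t=3: input=1 -> V=14
t=4: input=1 -> V=14
t=5: input=2 -> V=0 FIRE
t=6: input=1 -> V=7
t=7: input=4 -> V=0 FIRE
t=8: input=2 -> V=14
t=9: input=4 -> V=0 FIRE
t=10: input=3 -> V=0 FIRE
t=11: input=0 -> V=0
t=12: input=2 -> V=14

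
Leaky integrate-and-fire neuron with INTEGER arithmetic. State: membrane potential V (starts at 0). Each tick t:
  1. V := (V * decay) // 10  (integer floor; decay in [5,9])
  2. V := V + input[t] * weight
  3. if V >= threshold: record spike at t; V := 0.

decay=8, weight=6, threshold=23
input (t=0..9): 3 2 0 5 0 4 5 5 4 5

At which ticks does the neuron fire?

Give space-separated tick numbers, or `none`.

Answer: 1 3 5 6 7 8 9

Derivation:
t=0: input=3 -> V=18
t=1: input=2 -> V=0 FIRE
t=2: input=0 -> V=0
t=3: input=5 -> V=0 FIRE
t=4: input=0 -> V=0
t=5: input=4 -> V=0 FIRE
t=6: input=5 -> V=0 FIRE
t=7: input=5 -> V=0 FIRE
t=8: input=4 -> V=0 FIRE
t=9: input=5 -> V=0 FIRE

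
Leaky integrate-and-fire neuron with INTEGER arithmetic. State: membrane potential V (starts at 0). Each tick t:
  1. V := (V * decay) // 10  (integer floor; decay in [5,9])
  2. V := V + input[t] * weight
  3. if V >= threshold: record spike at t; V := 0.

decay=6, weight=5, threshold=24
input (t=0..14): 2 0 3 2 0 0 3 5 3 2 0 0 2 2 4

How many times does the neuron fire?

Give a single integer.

t=0: input=2 -> V=10
t=1: input=0 -> V=6
t=2: input=3 -> V=18
t=3: input=2 -> V=20
t=4: input=0 -> V=12
t=5: input=0 -> V=7
t=6: input=3 -> V=19
t=7: input=5 -> V=0 FIRE
t=8: input=3 -> V=15
t=9: input=2 -> V=19
t=10: input=0 -> V=11
t=11: input=0 -> V=6
t=12: input=2 -> V=13
t=13: input=2 -> V=17
t=14: input=4 -> V=0 FIRE

Answer: 2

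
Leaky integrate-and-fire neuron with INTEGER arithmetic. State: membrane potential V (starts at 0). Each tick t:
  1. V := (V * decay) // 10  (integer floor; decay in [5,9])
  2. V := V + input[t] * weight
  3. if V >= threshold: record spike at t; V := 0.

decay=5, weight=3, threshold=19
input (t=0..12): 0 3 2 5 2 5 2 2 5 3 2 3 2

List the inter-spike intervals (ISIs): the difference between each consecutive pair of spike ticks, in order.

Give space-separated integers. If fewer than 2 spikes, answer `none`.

t=0: input=0 -> V=0
t=1: input=3 -> V=9
t=2: input=2 -> V=10
t=3: input=5 -> V=0 FIRE
t=4: input=2 -> V=6
t=5: input=5 -> V=18
t=6: input=2 -> V=15
t=7: input=2 -> V=13
t=8: input=5 -> V=0 FIRE
t=9: input=3 -> V=9
t=10: input=2 -> V=10
t=11: input=3 -> V=14
t=12: input=2 -> V=13

Answer: 5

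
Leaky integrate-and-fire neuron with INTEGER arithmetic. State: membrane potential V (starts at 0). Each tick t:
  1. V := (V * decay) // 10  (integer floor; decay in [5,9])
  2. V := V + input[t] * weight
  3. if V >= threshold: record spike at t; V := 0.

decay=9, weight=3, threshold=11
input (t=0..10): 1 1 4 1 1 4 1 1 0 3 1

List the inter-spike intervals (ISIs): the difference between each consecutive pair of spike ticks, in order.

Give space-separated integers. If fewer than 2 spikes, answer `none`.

t=0: input=1 -> V=3
t=1: input=1 -> V=5
t=2: input=4 -> V=0 FIRE
t=3: input=1 -> V=3
t=4: input=1 -> V=5
t=5: input=4 -> V=0 FIRE
t=6: input=1 -> V=3
t=7: input=1 -> V=5
t=8: input=0 -> V=4
t=9: input=3 -> V=0 FIRE
t=10: input=1 -> V=3

Answer: 3 4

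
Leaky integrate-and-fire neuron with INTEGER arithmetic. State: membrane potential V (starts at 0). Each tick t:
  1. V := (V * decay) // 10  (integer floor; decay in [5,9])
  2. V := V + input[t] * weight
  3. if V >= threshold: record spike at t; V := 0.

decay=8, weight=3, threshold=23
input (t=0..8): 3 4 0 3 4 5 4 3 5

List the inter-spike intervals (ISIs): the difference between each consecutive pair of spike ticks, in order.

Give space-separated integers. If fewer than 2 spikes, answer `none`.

t=0: input=3 -> V=9
t=1: input=4 -> V=19
t=2: input=0 -> V=15
t=3: input=3 -> V=21
t=4: input=4 -> V=0 FIRE
t=5: input=5 -> V=15
t=6: input=4 -> V=0 FIRE
t=7: input=3 -> V=9
t=8: input=5 -> V=22

Answer: 2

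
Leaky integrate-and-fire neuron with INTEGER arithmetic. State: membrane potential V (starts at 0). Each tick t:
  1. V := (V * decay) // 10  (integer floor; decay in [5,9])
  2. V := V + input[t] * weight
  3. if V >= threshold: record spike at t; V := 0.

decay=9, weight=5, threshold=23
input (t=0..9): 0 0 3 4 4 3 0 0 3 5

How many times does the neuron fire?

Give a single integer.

Answer: 3

Derivation:
t=0: input=0 -> V=0
t=1: input=0 -> V=0
t=2: input=3 -> V=15
t=3: input=4 -> V=0 FIRE
t=4: input=4 -> V=20
t=5: input=3 -> V=0 FIRE
t=6: input=0 -> V=0
t=7: input=0 -> V=0
t=8: input=3 -> V=15
t=9: input=5 -> V=0 FIRE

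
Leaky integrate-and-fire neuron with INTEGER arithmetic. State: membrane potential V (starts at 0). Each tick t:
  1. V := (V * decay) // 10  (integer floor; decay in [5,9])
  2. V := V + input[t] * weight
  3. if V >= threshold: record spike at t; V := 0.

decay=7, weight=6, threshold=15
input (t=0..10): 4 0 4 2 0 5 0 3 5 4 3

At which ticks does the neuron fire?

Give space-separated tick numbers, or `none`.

t=0: input=4 -> V=0 FIRE
t=1: input=0 -> V=0
t=2: input=4 -> V=0 FIRE
t=3: input=2 -> V=12
t=4: input=0 -> V=8
t=5: input=5 -> V=0 FIRE
t=6: input=0 -> V=0
t=7: input=3 -> V=0 FIRE
t=8: input=5 -> V=0 FIRE
t=9: input=4 -> V=0 FIRE
t=10: input=3 -> V=0 FIRE

Answer: 0 2 5 7 8 9 10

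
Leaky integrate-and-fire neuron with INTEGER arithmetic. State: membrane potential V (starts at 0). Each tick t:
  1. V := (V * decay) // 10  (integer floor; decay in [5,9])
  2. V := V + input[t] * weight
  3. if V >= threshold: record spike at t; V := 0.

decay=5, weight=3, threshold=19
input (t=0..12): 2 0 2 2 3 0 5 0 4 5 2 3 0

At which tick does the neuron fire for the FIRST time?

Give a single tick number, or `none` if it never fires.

t=0: input=2 -> V=6
t=1: input=0 -> V=3
t=2: input=2 -> V=7
t=3: input=2 -> V=9
t=4: input=3 -> V=13
t=5: input=0 -> V=6
t=6: input=5 -> V=18
t=7: input=0 -> V=9
t=8: input=4 -> V=16
t=9: input=5 -> V=0 FIRE
t=10: input=2 -> V=6
t=11: input=3 -> V=12
t=12: input=0 -> V=6

Answer: 9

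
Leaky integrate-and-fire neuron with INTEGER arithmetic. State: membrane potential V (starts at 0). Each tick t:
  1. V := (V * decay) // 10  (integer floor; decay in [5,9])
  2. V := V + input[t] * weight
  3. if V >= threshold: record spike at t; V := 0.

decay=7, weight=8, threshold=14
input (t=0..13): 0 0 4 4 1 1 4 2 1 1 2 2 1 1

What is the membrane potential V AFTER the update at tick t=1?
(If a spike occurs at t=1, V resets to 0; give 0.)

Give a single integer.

t=0: input=0 -> V=0
t=1: input=0 -> V=0
t=2: input=4 -> V=0 FIRE
t=3: input=4 -> V=0 FIRE
t=4: input=1 -> V=8
t=5: input=1 -> V=13
t=6: input=4 -> V=0 FIRE
t=7: input=2 -> V=0 FIRE
t=8: input=1 -> V=8
t=9: input=1 -> V=13
t=10: input=2 -> V=0 FIRE
t=11: input=2 -> V=0 FIRE
t=12: input=1 -> V=8
t=13: input=1 -> V=13

Answer: 0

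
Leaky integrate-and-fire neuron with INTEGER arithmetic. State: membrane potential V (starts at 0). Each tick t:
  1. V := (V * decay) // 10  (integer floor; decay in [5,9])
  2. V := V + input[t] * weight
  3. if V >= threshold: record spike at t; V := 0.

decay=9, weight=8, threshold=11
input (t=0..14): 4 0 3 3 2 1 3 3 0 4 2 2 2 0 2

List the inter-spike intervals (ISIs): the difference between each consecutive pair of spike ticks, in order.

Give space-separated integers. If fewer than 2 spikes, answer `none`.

Answer: 2 1 1 2 1 2 1 1 1 2

Derivation:
t=0: input=4 -> V=0 FIRE
t=1: input=0 -> V=0
t=2: input=3 -> V=0 FIRE
t=3: input=3 -> V=0 FIRE
t=4: input=2 -> V=0 FIRE
t=5: input=1 -> V=8
t=6: input=3 -> V=0 FIRE
t=7: input=3 -> V=0 FIRE
t=8: input=0 -> V=0
t=9: input=4 -> V=0 FIRE
t=10: input=2 -> V=0 FIRE
t=11: input=2 -> V=0 FIRE
t=12: input=2 -> V=0 FIRE
t=13: input=0 -> V=0
t=14: input=2 -> V=0 FIRE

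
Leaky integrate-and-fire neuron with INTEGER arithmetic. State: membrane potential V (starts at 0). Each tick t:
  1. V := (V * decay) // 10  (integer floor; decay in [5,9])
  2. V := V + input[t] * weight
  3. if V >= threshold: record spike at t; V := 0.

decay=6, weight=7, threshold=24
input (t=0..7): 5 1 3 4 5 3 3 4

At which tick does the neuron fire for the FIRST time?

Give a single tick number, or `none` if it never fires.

Answer: 0

Derivation:
t=0: input=5 -> V=0 FIRE
t=1: input=1 -> V=7
t=2: input=3 -> V=0 FIRE
t=3: input=4 -> V=0 FIRE
t=4: input=5 -> V=0 FIRE
t=5: input=3 -> V=21
t=6: input=3 -> V=0 FIRE
t=7: input=4 -> V=0 FIRE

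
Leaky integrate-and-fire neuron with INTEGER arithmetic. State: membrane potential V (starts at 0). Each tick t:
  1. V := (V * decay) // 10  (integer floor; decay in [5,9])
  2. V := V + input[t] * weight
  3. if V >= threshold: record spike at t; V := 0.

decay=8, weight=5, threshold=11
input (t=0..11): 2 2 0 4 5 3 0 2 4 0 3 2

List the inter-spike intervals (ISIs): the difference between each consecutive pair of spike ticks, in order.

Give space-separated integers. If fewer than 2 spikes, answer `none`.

t=0: input=2 -> V=10
t=1: input=2 -> V=0 FIRE
t=2: input=0 -> V=0
t=3: input=4 -> V=0 FIRE
t=4: input=5 -> V=0 FIRE
t=5: input=3 -> V=0 FIRE
t=6: input=0 -> V=0
t=7: input=2 -> V=10
t=8: input=4 -> V=0 FIRE
t=9: input=0 -> V=0
t=10: input=3 -> V=0 FIRE
t=11: input=2 -> V=10

Answer: 2 1 1 3 2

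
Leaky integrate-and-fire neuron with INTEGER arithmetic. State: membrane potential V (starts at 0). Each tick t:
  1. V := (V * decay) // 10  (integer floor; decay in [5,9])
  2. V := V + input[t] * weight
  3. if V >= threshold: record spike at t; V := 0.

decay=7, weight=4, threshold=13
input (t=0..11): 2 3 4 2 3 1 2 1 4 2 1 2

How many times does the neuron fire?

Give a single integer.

t=0: input=2 -> V=8
t=1: input=3 -> V=0 FIRE
t=2: input=4 -> V=0 FIRE
t=3: input=2 -> V=8
t=4: input=3 -> V=0 FIRE
t=5: input=1 -> V=4
t=6: input=2 -> V=10
t=7: input=1 -> V=11
t=8: input=4 -> V=0 FIRE
t=9: input=2 -> V=8
t=10: input=1 -> V=9
t=11: input=2 -> V=0 FIRE

Answer: 5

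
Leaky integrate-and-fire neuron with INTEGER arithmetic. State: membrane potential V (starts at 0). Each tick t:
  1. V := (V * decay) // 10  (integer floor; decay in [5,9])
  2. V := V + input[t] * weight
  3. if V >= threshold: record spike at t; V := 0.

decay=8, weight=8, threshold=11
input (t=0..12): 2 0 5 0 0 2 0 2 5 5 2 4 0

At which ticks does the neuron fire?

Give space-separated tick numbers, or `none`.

Answer: 0 2 5 7 8 9 10 11

Derivation:
t=0: input=2 -> V=0 FIRE
t=1: input=0 -> V=0
t=2: input=5 -> V=0 FIRE
t=3: input=0 -> V=0
t=4: input=0 -> V=0
t=5: input=2 -> V=0 FIRE
t=6: input=0 -> V=0
t=7: input=2 -> V=0 FIRE
t=8: input=5 -> V=0 FIRE
t=9: input=5 -> V=0 FIRE
t=10: input=2 -> V=0 FIRE
t=11: input=4 -> V=0 FIRE
t=12: input=0 -> V=0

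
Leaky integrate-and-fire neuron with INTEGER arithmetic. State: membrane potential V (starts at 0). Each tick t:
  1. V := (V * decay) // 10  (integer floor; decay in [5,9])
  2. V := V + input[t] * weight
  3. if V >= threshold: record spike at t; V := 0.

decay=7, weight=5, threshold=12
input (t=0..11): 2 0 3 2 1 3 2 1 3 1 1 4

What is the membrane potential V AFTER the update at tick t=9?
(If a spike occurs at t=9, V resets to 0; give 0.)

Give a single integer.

Answer: 5

Derivation:
t=0: input=2 -> V=10
t=1: input=0 -> V=7
t=2: input=3 -> V=0 FIRE
t=3: input=2 -> V=10
t=4: input=1 -> V=0 FIRE
t=5: input=3 -> V=0 FIRE
t=6: input=2 -> V=10
t=7: input=1 -> V=0 FIRE
t=8: input=3 -> V=0 FIRE
t=9: input=1 -> V=5
t=10: input=1 -> V=8
t=11: input=4 -> V=0 FIRE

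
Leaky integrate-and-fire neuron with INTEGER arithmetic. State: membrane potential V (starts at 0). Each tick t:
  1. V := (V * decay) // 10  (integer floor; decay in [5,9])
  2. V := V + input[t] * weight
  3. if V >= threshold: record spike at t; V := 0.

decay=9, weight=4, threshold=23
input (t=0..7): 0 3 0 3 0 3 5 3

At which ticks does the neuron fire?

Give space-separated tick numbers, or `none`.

t=0: input=0 -> V=0
t=1: input=3 -> V=12
t=2: input=0 -> V=10
t=3: input=3 -> V=21
t=4: input=0 -> V=18
t=5: input=3 -> V=0 FIRE
t=6: input=5 -> V=20
t=7: input=3 -> V=0 FIRE

Answer: 5 7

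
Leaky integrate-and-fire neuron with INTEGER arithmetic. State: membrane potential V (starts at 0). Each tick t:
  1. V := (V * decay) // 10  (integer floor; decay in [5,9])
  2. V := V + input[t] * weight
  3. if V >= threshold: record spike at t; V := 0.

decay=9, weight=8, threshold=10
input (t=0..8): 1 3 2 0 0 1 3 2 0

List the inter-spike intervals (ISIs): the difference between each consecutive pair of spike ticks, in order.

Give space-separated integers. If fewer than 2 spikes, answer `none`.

Answer: 1 4 1

Derivation:
t=0: input=1 -> V=8
t=1: input=3 -> V=0 FIRE
t=2: input=2 -> V=0 FIRE
t=3: input=0 -> V=0
t=4: input=0 -> V=0
t=5: input=1 -> V=8
t=6: input=3 -> V=0 FIRE
t=7: input=2 -> V=0 FIRE
t=8: input=0 -> V=0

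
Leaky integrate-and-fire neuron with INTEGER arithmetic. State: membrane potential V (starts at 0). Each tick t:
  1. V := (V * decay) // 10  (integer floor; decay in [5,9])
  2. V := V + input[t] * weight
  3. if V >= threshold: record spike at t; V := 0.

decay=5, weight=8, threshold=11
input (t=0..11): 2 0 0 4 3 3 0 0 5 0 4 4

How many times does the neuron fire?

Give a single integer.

t=0: input=2 -> V=0 FIRE
t=1: input=0 -> V=0
t=2: input=0 -> V=0
t=3: input=4 -> V=0 FIRE
t=4: input=3 -> V=0 FIRE
t=5: input=3 -> V=0 FIRE
t=6: input=0 -> V=0
t=7: input=0 -> V=0
t=8: input=5 -> V=0 FIRE
t=9: input=0 -> V=0
t=10: input=4 -> V=0 FIRE
t=11: input=4 -> V=0 FIRE

Answer: 7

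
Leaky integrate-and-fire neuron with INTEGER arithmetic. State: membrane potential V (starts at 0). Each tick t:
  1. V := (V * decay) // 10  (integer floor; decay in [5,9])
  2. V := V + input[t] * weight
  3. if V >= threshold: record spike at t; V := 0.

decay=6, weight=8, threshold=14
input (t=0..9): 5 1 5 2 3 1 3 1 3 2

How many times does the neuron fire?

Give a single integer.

Answer: 7

Derivation:
t=0: input=5 -> V=0 FIRE
t=1: input=1 -> V=8
t=2: input=5 -> V=0 FIRE
t=3: input=2 -> V=0 FIRE
t=4: input=3 -> V=0 FIRE
t=5: input=1 -> V=8
t=6: input=3 -> V=0 FIRE
t=7: input=1 -> V=8
t=8: input=3 -> V=0 FIRE
t=9: input=2 -> V=0 FIRE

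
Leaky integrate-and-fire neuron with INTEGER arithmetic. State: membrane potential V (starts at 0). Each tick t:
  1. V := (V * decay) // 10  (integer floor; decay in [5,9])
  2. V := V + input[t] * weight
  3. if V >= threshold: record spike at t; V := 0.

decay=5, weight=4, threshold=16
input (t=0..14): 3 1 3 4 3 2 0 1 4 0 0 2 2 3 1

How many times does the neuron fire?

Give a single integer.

Answer: 4

Derivation:
t=0: input=3 -> V=12
t=1: input=1 -> V=10
t=2: input=3 -> V=0 FIRE
t=3: input=4 -> V=0 FIRE
t=4: input=3 -> V=12
t=5: input=2 -> V=14
t=6: input=0 -> V=7
t=7: input=1 -> V=7
t=8: input=4 -> V=0 FIRE
t=9: input=0 -> V=0
t=10: input=0 -> V=0
t=11: input=2 -> V=8
t=12: input=2 -> V=12
t=13: input=3 -> V=0 FIRE
t=14: input=1 -> V=4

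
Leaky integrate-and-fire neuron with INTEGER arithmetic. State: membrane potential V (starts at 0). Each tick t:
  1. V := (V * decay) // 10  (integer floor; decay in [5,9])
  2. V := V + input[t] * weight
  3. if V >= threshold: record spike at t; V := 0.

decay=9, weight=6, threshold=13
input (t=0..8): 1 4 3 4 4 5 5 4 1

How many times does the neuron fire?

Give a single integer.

Answer: 7

Derivation:
t=0: input=1 -> V=6
t=1: input=4 -> V=0 FIRE
t=2: input=3 -> V=0 FIRE
t=3: input=4 -> V=0 FIRE
t=4: input=4 -> V=0 FIRE
t=5: input=5 -> V=0 FIRE
t=6: input=5 -> V=0 FIRE
t=7: input=4 -> V=0 FIRE
t=8: input=1 -> V=6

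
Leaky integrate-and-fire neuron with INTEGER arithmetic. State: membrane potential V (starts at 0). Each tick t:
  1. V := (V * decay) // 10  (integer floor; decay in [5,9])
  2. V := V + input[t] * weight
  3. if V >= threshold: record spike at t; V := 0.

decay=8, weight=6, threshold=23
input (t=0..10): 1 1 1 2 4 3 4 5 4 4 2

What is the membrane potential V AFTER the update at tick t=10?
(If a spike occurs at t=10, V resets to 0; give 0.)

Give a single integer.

t=0: input=1 -> V=6
t=1: input=1 -> V=10
t=2: input=1 -> V=14
t=3: input=2 -> V=0 FIRE
t=4: input=4 -> V=0 FIRE
t=5: input=3 -> V=18
t=6: input=4 -> V=0 FIRE
t=7: input=5 -> V=0 FIRE
t=8: input=4 -> V=0 FIRE
t=9: input=4 -> V=0 FIRE
t=10: input=2 -> V=12

Answer: 12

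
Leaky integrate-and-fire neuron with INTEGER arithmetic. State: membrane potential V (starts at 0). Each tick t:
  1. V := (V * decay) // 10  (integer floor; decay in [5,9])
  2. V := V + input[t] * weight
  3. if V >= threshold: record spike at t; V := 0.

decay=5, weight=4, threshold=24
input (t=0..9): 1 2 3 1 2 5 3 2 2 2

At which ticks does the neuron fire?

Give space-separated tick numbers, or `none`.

Answer: 5

Derivation:
t=0: input=1 -> V=4
t=1: input=2 -> V=10
t=2: input=3 -> V=17
t=3: input=1 -> V=12
t=4: input=2 -> V=14
t=5: input=5 -> V=0 FIRE
t=6: input=3 -> V=12
t=7: input=2 -> V=14
t=8: input=2 -> V=15
t=9: input=2 -> V=15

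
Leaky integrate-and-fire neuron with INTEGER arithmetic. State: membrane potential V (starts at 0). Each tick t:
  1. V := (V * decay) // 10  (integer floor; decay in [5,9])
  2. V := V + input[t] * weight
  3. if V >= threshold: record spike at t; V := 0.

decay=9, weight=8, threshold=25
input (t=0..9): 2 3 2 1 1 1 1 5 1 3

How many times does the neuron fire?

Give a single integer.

Answer: 4

Derivation:
t=0: input=2 -> V=16
t=1: input=3 -> V=0 FIRE
t=2: input=2 -> V=16
t=3: input=1 -> V=22
t=4: input=1 -> V=0 FIRE
t=5: input=1 -> V=8
t=6: input=1 -> V=15
t=7: input=5 -> V=0 FIRE
t=8: input=1 -> V=8
t=9: input=3 -> V=0 FIRE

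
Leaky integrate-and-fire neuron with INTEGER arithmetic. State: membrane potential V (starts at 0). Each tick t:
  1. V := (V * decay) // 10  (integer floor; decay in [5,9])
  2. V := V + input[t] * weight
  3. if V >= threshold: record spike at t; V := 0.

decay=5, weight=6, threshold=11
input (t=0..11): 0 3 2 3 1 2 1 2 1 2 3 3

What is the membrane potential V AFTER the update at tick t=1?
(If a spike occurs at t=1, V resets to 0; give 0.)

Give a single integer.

Answer: 0

Derivation:
t=0: input=0 -> V=0
t=1: input=3 -> V=0 FIRE
t=2: input=2 -> V=0 FIRE
t=3: input=3 -> V=0 FIRE
t=4: input=1 -> V=6
t=5: input=2 -> V=0 FIRE
t=6: input=1 -> V=6
t=7: input=2 -> V=0 FIRE
t=8: input=1 -> V=6
t=9: input=2 -> V=0 FIRE
t=10: input=3 -> V=0 FIRE
t=11: input=3 -> V=0 FIRE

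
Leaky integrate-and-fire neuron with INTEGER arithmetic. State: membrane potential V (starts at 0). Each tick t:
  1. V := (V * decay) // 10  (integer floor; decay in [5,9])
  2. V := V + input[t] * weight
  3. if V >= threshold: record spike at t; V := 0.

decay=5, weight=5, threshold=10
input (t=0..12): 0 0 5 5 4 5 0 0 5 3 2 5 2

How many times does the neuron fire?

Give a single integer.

Answer: 9

Derivation:
t=0: input=0 -> V=0
t=1: input=0 -> V=0
t=2: input=5 -> V=0 FIRE
t=3: input=5 -> V=0 FIRE
t=4: input=4 -> V=0 FIRE
t=5: input=5 -> V=0 FIRE
t=6: input=0 -> V=0
t=7: input=0 -> V=0
t=8: input=5 -> V=0 FIRE
t=9: input=3 -> V=0 FIRE
t=10: input=2 -> V=0 FIRE
t=11: input=5 -> V=0 FIRE
t=12: input=2 -> V=0 FIRE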